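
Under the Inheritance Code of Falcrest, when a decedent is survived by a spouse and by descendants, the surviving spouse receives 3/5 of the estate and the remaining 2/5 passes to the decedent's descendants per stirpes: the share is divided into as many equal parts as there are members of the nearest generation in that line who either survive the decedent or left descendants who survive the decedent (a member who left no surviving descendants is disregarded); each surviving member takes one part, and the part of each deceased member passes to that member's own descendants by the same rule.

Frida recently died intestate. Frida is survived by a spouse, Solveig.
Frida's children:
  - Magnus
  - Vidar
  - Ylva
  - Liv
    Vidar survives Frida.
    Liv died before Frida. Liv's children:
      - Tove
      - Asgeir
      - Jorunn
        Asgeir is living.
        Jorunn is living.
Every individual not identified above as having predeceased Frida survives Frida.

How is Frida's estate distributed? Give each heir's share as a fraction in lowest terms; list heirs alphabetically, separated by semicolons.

Asgeir 1/30; Jorunn 1/30; Magnus 1/10; Solveig 3/5; Tove 1/30; Vidar 1/10; Ylva 1/10

Solveig, as surviving spouse, takes 3/5.
The remaining 2/5 passes to Frida's descendants per stirpes.
The 2/5 is divided into 4 equal shares of 1/10 among Magnus, Vidar, Ylva, Liv.
Magnus is living and takes 1/10.
Vidar is living and takes 1/10.
Ylva is living and takes 1/10.
Liv predeceased; the 1/10 allotted to Liv's branch passes to Liv's issue by representation.
The 1/10 is divided into 3 equal shares of 1/30 among Tove, Asgeir, Jorunn.
Tove is living and takes 1/30.
Asgeir is living and takes 1/30.
Jorunn is living and takes 1/30.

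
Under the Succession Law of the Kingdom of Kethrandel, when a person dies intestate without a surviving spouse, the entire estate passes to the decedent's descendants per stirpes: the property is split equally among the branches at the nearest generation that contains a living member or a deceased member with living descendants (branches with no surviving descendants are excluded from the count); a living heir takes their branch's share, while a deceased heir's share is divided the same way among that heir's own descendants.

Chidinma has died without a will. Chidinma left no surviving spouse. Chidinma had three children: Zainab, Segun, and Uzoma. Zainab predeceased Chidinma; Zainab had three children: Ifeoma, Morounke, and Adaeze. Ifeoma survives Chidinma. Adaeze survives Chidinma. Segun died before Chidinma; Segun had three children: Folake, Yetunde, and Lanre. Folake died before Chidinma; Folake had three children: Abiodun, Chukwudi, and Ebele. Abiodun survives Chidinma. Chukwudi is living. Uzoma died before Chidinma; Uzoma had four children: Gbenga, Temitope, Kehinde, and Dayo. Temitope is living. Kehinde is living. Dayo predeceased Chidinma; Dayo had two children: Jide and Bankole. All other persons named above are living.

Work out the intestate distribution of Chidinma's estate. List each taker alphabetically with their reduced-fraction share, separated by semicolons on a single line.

There is no surviving spouse, so the entire estate passes to Chidinma's descendants per stirpes.
The estate is divided into 3 equal shares of 1/3 among Zainab, Segun, Uzoma.
Zainab predeceased; the 1/3 allotted to Zainab's branch passes to Zainab's issue by representation.
The 1/3 is divided into 3 equal shares of 1/9 among Ifeoma, Morounke, Adaeze.
Ifeoma is living and takes 1/9.
Morounke is living and takes 1/9.
Adaeze is living and takes 1/9.
Segun predeceased; the 1/3 allotted to Segun's branch passes to Segun's issue by representation.
The 1/3 is divided into 3 equal shares of 1/9 among Folake, Yetunde, Lanre.
Folake predeceased; the 1/9 allotted to Folake's branch passes to Folake's issue by representation.
The 1/9 is divided into 3 equal shares of 1/27 among Abiodun, Chukwudi, Ebele.
Abiodun is living and takes 1/27.
Chukwudi is living and takes 1/27.
Ebele is living and takes 1/27.
Yetunde is living and takes 1/9.
Lanre is living and takes 1/9.
Uzoma predeceased; the 1/3 allotted to Uzoma's branch passes to Uzoma's issue by representation.
The 1/3 is divided into 4 equal shares of 1/12 among Gbenga, Temitope, Kehinde, Dayo.
Gbenga is living and takes 1/12.
Temitope is living and takes 1/12.
Kehinde is living and takes 1/12.
Dayo predeceased; the 1/12 allotted to Dayo's branch passes to Dayo's issue by representation.
The 1/12 is divided into 2 equal shares of 1/24 among Jide, Bankole.
Jide is living and takes 1/24.
Bankole is living and takes 1/24.

Abiodun 1/27; Adaeze 1/9; Bankole 1/24; Chukwudi 1/27; Ebele 1/27; Gbenga 1/12; Ifeoma 1/9; Jide 1/24; Kehinde 1/12; Lanre 1/9; Morounke 1/9; Temitope 1/12; Yetunde 1/9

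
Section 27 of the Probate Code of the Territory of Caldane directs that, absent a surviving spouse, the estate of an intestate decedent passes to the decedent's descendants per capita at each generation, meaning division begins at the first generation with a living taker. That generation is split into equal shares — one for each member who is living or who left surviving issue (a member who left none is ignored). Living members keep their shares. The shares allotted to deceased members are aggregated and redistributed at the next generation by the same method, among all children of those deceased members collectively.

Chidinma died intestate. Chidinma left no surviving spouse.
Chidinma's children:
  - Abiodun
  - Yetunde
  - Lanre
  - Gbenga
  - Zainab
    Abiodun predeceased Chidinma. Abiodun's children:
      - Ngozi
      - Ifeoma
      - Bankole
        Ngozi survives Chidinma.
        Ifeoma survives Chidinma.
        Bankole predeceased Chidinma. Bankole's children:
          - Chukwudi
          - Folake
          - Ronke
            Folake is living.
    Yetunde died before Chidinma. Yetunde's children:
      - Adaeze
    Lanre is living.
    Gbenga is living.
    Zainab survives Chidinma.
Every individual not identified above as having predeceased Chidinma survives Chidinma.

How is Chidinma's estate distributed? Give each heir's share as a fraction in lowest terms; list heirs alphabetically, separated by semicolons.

There is no surviving spouse, so the entire estate passes to Chidinma's descendants per capita at each generation.
At generation 1 (Abiodun, Yetunde, Lanre, Gbenga, Zainab) there are 5 shares of (1)/5 = 1/5 each.
Living: Lanre, Gbenga, and Zainab — each takes 1/5.
Deceased: Abiodun and Yetunde. Their combined 2/5 is pooled and carried to generation 2.
At generation 2 (Ngozi, Ifeoma, Bankole, Adaeze) there are 4 shares of (2/5)/4 = 1/10 each.
Living: Ngozi, Ifeoma, and Adaeze — each takes 1/10.
Deceased: Bankole. That 1/10 share is carried to generation 3.
At generation 3 (Chukwudi, Folake, Ronke) there are 3 shares of (1/10)/3 = 1/30 each.
Living: Chukwudi, Folake, and Ronke — each takes 1/30.

Adaeze 1/10; Chukwudi 1/30; Folake 1/30; Gbenga 1/5; Ifeoma 1/10; Lanre 1/5; Ngozi 1/10; Ronke 1/30; Zainab 1/5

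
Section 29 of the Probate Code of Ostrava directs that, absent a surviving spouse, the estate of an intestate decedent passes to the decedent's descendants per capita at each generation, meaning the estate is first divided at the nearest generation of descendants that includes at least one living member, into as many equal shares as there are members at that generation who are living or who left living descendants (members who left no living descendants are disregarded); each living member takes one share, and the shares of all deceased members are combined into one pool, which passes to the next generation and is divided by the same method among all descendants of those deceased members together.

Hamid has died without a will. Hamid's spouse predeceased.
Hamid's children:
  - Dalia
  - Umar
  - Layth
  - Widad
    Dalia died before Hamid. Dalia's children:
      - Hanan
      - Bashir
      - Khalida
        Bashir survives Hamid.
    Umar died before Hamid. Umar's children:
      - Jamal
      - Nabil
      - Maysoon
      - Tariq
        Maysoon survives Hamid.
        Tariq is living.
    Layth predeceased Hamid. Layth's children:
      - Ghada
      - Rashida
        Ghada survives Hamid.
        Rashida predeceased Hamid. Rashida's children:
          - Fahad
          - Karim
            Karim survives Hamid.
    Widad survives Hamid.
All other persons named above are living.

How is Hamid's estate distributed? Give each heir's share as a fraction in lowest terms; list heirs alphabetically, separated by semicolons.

Bashir 1/12; Fahad 1/24; Ghada 1/12; Hanan 1/12; Jamal 1/12; Karim 1/24; Khalida 1/12; Maysoon 1/12; Nabil 1/12; Tariq 1/12; Widad 1/4

There is no surviving spouse, so the entire estate passes to Hamid's descendants per capita at each generation.
At generation 1 (Dalia, Umar, Layth, Widad) there are 4 shares of (1)/4 = 1/4 each.
Living: Widad — each takes 1/4.
Deceased: Dalia, Umar, and Layth. Their combined 3/4 is pooled and carried to generation 2.
At generation 2 (Hanan, Bashir, Khalida, Jamal, Nabil, Maysoon, Tariq, Ghada, Rashida) there are 9 shares of (3/4)/9 = 1/12 each.
Living: Hanan, Bashir, Khalida, Jamal, Nabil, Maysoon, Tariq, and Ghada — each takes 1/12.
Deceased: Rashida. That 1/12 share is carried to generation 3.
At generation 3 (Fahad, Karim) there are 2 shares of (1/12)/2 = 1/24 each.
Living: Fahad and Karim — each takes 1/24.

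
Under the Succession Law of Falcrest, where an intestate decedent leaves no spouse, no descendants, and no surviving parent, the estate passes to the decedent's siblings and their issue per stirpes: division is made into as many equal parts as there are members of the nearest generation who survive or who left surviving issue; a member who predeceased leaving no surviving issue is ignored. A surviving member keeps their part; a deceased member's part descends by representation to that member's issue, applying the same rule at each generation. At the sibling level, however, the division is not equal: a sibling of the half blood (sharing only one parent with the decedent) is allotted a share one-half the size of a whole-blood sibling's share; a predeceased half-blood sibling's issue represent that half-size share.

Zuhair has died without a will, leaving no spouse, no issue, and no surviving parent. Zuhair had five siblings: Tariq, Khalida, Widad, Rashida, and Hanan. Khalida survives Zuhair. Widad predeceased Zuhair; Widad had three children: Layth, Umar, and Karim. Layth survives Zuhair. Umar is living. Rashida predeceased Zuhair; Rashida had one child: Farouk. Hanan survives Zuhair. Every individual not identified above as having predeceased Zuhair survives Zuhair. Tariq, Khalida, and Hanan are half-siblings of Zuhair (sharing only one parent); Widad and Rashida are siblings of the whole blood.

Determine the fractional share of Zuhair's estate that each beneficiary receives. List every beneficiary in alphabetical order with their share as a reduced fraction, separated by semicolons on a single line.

No spouse, descendants, or parent survives, so the estate passes to Zuhair's siblings per stirpes.
Half-blood siblings count for one-half the weight of whole-blood siblings at the initial division.
Dividing 1 in proportion to weights (total weight 7/2): Tariq (weight 1/2) → 1/7; Khalida (weight 1/2) → 1/7; Widad (weight 1) → 2/7; Rashida (weight 1) → 2/7; Hanan (weight 1/2) → 1/7.
Tariq is living and takes 1/7.
Khalida is living and takes 1/7.
Widad predeceased; the 2/7 allotted to Widad's branch passes to Widad's issue by representation.
The 2/7 is divided into 3 equal shares of 2/21 among Layth, Umar, Karim.
Layth is living and takes 2/21.
Umar is living and takes 2/21.
Karim is living and takes 2/21.
Rashida predeceased; the 2/7 allotted to Rashida's branch passes to Rashida's issue by representation.
Farouk is the sole taker at this level and receives the full 2/7.
Hanan is living and takes 1/7.

Farouk 2/7; Hanan 1/7; Karim 2/21; Khalida 1/7; Layth 2/21; Tariq 1/7; Umar 2/21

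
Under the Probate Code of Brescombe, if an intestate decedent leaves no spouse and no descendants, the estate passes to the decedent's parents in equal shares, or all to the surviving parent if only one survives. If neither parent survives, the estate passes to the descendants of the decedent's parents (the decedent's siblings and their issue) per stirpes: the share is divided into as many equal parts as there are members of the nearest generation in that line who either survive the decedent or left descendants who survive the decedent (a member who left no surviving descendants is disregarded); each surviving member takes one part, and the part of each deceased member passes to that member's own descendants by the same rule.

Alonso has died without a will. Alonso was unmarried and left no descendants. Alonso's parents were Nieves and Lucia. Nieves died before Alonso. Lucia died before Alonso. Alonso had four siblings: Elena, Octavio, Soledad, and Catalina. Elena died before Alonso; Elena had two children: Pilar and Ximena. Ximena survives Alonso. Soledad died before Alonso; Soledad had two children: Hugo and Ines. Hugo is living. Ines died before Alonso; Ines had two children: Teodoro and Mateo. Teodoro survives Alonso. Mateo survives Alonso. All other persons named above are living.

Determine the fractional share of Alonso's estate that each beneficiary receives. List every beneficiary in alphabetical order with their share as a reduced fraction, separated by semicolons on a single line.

Neither parent survives and there are no descendants, so the estate passes to Alonso's siblings and their issue per stirpes.
The estate is divided into 4 equal shares of 1/4 among Elena, Octavio, Soledad, Catalina.
Elena predeceased; the 1/4 allotted to Elena's branch passes to Elena's issue by representation.
The 1/4 is divided into 2 equal shares of 1/8 among Pilar, Ximena.
Pilar is living and takes 1/8.
Ximena is living and takes 1/8.
Octavio is living and takes 1/4.
Soledad predeceased; the 1/4 allotted to Soledad's branch passes to Soledad's issue by representation.
The 1/4 is divided into 2 equal shares of 1/8 among Hugo, Ines.
Hugo is living and takes 1/8.
Ines predeceased; the 1/8 allotted to Ines's branch passes to Ines's issue by representation.
The 1/8 is divided into 2 equal shares of 1/16 among Teodoro, Mateo.
Teodoro is living and takes 1/16.
Mateo is living and takes 1/16.
Catalina is living and takes 1/4.

Catalina 1/4; Hugo 1/8; Mateo 1/16; Octavio 1/4; Pilar 1/8; Teodoro 1/16; Ximena 1/8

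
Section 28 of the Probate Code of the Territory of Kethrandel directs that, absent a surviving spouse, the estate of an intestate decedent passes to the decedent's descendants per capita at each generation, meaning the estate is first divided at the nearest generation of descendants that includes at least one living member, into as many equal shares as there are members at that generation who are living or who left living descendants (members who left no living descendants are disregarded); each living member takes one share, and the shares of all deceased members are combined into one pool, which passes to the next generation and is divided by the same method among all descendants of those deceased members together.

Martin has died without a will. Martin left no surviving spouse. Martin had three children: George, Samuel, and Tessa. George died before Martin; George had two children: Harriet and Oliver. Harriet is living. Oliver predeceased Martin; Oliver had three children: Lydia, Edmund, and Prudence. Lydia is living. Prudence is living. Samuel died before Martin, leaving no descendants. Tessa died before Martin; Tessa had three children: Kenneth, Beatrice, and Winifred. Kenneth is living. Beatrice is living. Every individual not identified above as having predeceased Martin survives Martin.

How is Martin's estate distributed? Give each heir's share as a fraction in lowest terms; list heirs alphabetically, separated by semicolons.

There is no surviving spouse, so the entire estate passes to Martin's descendants per capita at each generation.
No one at generation 1 (George, Tessa) is living; moving to the next generation.
At generation 2 (Harriet, Oliver, Kenneth, Beatrice, Winifred) there are 5 shares of (1)/5 = 1/5 each.
Living: Harriet, Kenneth, Beatrice, and Winifred — each takes 1/5.
Deceased: Oliver. That 1/5 share is carried to generation 3.
At generation 3 (Lydia, Edmund, Prudence) there are 3 shares of (1/5)/3 = 1/15 each.
Living: Lydia, Edmund, and Prudence — each takes 1/15.

Beatrice 1/5; Edmund 1/15; Harriet 1/5; Kenneth 1/5; Lydia 1/15; Prudence 1/15; Winifred 1/5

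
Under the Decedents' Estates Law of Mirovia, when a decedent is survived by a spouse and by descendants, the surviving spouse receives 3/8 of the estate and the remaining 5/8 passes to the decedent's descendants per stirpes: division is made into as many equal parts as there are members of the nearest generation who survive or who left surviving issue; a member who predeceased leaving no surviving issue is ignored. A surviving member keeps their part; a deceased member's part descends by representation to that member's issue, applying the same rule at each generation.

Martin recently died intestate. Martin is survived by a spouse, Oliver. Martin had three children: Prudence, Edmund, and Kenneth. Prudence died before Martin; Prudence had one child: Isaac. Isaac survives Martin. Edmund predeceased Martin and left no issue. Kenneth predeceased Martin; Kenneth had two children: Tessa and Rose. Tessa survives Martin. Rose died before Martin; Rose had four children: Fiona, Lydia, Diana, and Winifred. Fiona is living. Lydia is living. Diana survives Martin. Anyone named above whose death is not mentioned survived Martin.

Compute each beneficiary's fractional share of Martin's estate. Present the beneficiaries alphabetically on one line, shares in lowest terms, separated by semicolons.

Diana 5/128; Fiona 5/128; Isaac 5/16; Lydia 5/128; Oliver 3/8; Tessa 5/32; Winifred 5/128

Oliver, as surviving spouse, takes 3/8.
The remaining 5/8 passes to Martin's descendants per stirpes.
Edmund left no surviving issue, so that branch lapses and is disregarded.
The 5/8 is divided into 2 equal shares of 5/16 among Prudence, Kenneth.
Prudence predeceased; the 5/16 allotted to Prudence's branch passes to Prudence's issue by representation.
Isaac is the sole taker at this level and receives the full 5/16.
Kenneth predeceased; the 5/16 allotted to Kenneth's branch passes to Kenneth's issue by representation.
The 5/16 is divided into 2 equal shares of 5/32 among Tessa, Rose.
Tessa is living and takes 5/32.
Rose predeceased; the 5/32 allotted to Rose's branch passes to Rose's issue by representation.
The 5/32 is divided into 4 equal shares of 5/128 among Fiona, Lydia, Diana, Winifred.
Fiona is living and takes 5/128.
Lydia is living and takes 5/128.
Diana is living and takes 5/128.
Winifred is living and takes 5/128.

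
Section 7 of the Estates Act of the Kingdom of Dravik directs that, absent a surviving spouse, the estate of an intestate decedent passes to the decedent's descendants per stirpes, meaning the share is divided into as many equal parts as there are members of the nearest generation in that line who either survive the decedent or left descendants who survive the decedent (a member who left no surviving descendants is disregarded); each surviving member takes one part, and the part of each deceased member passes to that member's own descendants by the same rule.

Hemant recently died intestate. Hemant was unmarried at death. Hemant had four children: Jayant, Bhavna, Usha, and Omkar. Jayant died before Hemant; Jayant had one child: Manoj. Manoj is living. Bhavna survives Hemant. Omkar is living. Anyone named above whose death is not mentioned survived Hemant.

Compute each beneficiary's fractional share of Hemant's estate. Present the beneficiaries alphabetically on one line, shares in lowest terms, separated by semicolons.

Bhavna 1/4; Manoj 1/4; Omkar 1/4; Usha 1/4

There is no surviving spouse, so the entire estate passes to Hemant's descendants per stirpes.
The estate is divided into 4 equal shares of 1/4 among Jayant, Bhavna, Usha, Omkar.
Jayant predeceased; the 1/4 allotted to Jayant's branch passes to Jayant's issue by representation.
Manoj is the sole taker at this level and receives the full 1/4.
Bhavna is living and takes 1/4.
Usha is living and takes 1/4.
Omkar is living and takes 1/4.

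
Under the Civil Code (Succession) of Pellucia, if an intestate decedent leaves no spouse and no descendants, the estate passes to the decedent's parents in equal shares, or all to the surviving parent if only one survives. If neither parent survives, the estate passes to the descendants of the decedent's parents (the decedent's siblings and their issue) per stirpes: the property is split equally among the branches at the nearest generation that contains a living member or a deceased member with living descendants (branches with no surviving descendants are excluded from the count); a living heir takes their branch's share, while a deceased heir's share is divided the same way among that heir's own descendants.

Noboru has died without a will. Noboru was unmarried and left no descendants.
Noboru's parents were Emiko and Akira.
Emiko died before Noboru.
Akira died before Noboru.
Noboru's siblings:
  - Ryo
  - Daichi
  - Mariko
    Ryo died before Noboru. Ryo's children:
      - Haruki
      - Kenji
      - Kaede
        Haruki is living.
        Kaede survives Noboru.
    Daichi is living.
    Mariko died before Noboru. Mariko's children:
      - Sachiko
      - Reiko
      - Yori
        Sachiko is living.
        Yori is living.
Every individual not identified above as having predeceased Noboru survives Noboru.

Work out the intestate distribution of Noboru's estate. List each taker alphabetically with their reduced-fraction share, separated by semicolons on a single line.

Daichi 1/3; Haruki 1/9; Kaede 1/9; Kenji 1/9; Reiko 1/9; Sachiko 1/9; Yori 1/9

Neither parent survives and there are no descendants, so the estate passes to Noboru's siblings and their issue per stirpes.
The estate is divided into 3 equal shares of 1/3 among Ryo, Daichi, Mariko.
Ryo predeceased; the 1/3 allotted to Ryo's branch passes to Ryo's issue by representation.
The 1/3 is divided into 3 equal shares of 1/9 among Haruki, Kenji, Kaede.
Haruki is living and takes 1/9.
Kenji is living and takes 1/9.
Kaede is living and takes 1/9.
Daichi is living and takes 1/3.
Mariko predeceased; the 1/3 allotted to Mariko's branch passes to Mariko's issue by representation.
The 1/3 is divided into 3 equal shares of 1/9 among Sachiko, Reiko, Yori.
Sachiko is living and takes 1/9.
Reiko is living and takes 1/9.
Yori is living and takes 1/9.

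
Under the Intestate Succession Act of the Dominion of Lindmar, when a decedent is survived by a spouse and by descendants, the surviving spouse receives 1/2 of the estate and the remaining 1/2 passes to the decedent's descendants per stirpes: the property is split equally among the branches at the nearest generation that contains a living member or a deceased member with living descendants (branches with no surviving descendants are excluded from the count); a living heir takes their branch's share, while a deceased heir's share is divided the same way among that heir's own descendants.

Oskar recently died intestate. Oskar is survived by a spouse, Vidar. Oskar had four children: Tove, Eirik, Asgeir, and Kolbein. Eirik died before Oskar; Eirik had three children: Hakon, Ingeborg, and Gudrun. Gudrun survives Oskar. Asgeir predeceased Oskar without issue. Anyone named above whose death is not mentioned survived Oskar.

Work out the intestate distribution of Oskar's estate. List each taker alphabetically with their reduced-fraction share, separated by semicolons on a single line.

Gudrun 1/18; Hakon 1/18; Ingeborg 1/18; Kolbein 1/6; Tove 1/6; Vidar 1/2

Vidar, as surviving spouse, takes 1/2.
The remaining 1/2 passes to Oskar's descendants per stirpes.
Asgeir left no surviving issue, so that branch lapses and is disregarded.
The 1/2 is divided into 3 equal shares of 1/6 among Tove, Eirik, Kolbein.
Tove is living and takes 1/6.
Eirik predeceased; the 1/6 allotted to Eirik's branch passes to Eirik's issue by representation.
The 1/6 is divided into 3 equal shares of 1/18 among Hakon, Ingeborg, Gudrun.
Hakon is living and takes 1/18.
Ingeborg is living and takes 1/18.
Gudrun is living and takes 1/18.
Kolbein is living and takes 1/6.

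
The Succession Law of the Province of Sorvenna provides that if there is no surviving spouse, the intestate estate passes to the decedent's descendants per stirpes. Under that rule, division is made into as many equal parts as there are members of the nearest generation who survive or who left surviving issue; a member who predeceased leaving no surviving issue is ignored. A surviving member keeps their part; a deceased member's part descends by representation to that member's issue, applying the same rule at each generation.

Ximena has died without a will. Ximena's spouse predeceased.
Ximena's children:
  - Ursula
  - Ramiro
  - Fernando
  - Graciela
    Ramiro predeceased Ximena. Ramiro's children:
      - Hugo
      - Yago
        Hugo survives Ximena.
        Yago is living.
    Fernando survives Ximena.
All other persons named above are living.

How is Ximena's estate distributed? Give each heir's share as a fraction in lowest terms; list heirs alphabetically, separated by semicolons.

Fernando 1/4; Graciela 1/4; Hugo 1/8; Ursula 1/4; Yago 1/8

There is no surviving spouse, so the entire estate passes to Ximena's descendants per stirpes.
The estate is divided into 4 equal shares of 1/4 among Ursula, Ramiro, Fernando, Graciela.
Ursula is living and takes 1/4.
Ramiro predeceased; the 1/4 allotted to Ramiro's branch passes to Ramiro's issue by representation.
The 1/4 is divided into 2 equal shares of 1/8 among Hugo, Yago.
Hugo is living and takes 1/8.
Yago is living and takes 1/8.
Fernando is living and takes 1/4.
Graciela is living and takes 1/4.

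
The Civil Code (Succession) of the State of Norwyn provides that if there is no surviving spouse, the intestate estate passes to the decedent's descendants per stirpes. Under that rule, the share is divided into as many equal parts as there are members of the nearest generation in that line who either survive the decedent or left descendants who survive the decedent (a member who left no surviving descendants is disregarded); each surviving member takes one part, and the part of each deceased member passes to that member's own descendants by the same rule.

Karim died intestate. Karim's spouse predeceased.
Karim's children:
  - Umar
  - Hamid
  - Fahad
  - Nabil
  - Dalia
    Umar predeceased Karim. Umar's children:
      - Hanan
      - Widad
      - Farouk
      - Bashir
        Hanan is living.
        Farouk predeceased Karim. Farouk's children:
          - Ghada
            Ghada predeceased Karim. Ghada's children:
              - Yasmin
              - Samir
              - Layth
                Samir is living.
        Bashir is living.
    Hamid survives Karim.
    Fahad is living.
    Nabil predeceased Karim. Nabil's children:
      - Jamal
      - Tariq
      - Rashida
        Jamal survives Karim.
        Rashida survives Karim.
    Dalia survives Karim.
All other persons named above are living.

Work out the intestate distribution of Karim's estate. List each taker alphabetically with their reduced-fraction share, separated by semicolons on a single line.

There is no surviving spouse, so the entire estate passes to Karim's descendants per stirpes.
The estate is divided into 5 equal shares of 1/5 among Umar, Hamid, Fahad, Nabil, Dalia.
Umar predeceased; the 1/5 allotted to Umar's branch passes to Umar's issue by representation.
The 1/5 is divided into 4 equal shares of 1/20 among Hanan, Widad, Farouk, Bashir.
Hanan is living and takes 1/20.
Widad is living and takes 1/20.
Farouk predeceased; the 1/20 allotted to Farouk's branch passes to Farouk's issue by representation.
Ghada's line is the sole branch at this level, so the full 1/20 passes to Ghada's issue by representation.
The 1/20 is divided into 3 equal shares of 1/60 among Yasmin, Samir, Layth.
Yasmin is living and takes 1/60.
Samir is living and takes 1/60.
Layth is living and takes 1/60.
Bashir is living and takes 1/20.
Hamid is living and takes 1/5.
Fahad is living and takes 1/5.
Nabil predeceased; the 1/5 allotted to Nabil's branch passes to Nabil's issue by representation.
The 1/5 is divided into 3 equal shares of 1/15 among Jamal, Tariq, Rashida.
Jamal is living and takes 1/15.
Tariq is living and takes 1/15.
Rashida is living and takes 1/15.
Dalia is living and takes 1/5.

Bashir 1/20; Dalia 1/5; Fahad 1/5; Hamid 1/5; Hanan 1/20; Jamal 1/15; Layth 1/60; Rashida 1/15; Samir 1/60; Tariq 1/15; Widad 1/20; Yasmin 1/60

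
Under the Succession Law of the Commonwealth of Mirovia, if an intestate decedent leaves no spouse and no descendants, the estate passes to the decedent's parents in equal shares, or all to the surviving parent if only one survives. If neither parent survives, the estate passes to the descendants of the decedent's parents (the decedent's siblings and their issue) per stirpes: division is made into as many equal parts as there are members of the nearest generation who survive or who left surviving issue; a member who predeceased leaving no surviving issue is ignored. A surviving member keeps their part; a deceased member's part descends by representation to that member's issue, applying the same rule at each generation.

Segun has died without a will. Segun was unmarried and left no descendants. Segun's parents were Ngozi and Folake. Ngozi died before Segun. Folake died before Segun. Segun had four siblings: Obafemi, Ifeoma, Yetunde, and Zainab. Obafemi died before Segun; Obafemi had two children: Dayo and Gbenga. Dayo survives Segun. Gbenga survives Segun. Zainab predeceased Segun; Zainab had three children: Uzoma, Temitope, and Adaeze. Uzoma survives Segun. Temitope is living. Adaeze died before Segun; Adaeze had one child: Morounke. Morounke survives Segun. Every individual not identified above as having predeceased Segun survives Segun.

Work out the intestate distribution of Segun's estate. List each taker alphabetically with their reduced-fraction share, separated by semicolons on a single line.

Dayo 1/8; Gbenga 1/8; Ifeoma 1/4; Morounke 1/12; Temitope 1/12; Uzoma 1/12; Yetunde 1/4

Neither parent survives and there are no descendants, so the estate passes to Segun's siblings and their issue per stirpes.
The estate is divided into 4 equal shares of 1/4 among Obafemi, Ifeoma, Yetunde, Zainab.
Obafemi predeceased; the 1/4 allotted to Obafemi's branch passes to Obafemi's issue by representation.
The 1/4 is divided into 2 equal shares of 1/8 among Dayo, Gbenga.
Dayo is living and takes 1/8.
Gbenga is living and takes 1/8.
Ifeoma is living and takes 1/4.
Yetunde is living and takes 1/4.
Zainab predeceased; the 1/4 allotted to Zainab's branch passes to Zainab's issue by representation.
The 1/4 is divided into 3 equal shares of 1/12 among Uzoma, Temitope, Adaeze.
Uzoma is living and takes 1/12.
Temitope is living and takes 1/12.
Adaeze predeceased; the 1/12 allotted to Adaeze's branch passes to Adaeze's issue by representation.
Morounke is the sole taker at this level and receives the full 1/12.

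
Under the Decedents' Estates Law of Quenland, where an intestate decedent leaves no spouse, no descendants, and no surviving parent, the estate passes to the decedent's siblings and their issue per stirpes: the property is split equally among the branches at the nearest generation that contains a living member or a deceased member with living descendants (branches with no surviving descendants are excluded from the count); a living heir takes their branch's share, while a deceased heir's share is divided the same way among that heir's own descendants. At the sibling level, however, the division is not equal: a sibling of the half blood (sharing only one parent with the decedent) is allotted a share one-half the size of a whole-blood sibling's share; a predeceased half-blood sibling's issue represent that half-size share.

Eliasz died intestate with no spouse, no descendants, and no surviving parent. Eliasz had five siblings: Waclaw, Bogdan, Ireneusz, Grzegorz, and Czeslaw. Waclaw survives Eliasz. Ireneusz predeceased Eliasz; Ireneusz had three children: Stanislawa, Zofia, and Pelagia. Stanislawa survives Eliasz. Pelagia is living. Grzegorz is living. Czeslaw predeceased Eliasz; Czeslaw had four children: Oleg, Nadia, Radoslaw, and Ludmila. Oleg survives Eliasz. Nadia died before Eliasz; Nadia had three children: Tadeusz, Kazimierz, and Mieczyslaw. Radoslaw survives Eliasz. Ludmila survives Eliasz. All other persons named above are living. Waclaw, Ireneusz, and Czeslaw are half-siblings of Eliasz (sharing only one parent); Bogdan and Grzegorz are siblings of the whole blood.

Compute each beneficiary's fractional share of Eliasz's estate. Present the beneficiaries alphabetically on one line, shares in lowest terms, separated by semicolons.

Bogdan 2/7; Grzegorz 2/7; Kazimierz 1/84; Ludmila 1/28; Mieczyslaw 1/84; Oleg 1/28; Pelagia 1/21; Radoslaw 1/28; Stanislawa 1/21; Tadeusz 1/84; Waclaw 1/7; Zofia 1/21

No spouse, descendants, or parent survives, so the estate passes to Eliasz's siblings per stirpes.
Half-blood siblings count for one-half the weight of whole-blood siblings at the initial division.
Dividing 1 in proportion to weights (total weight 7/2): Waclaw (weight 1/2) → 1/7; Bogdan (weight 1) → 2/7; Ireneusz (weight 1/2) → 1/7; Grzegorz (weight 1) → 2/7; Czeslaw (weight 1/2) → 1/7.
Waclaw is living and takes 1/7.
Bogdan is living and takes 2/7.
Ireneusz predeceased; the 1/7 allotted to Ireneusz's branch passes to Ireneusz's issue by representation.
The 1/7 is divided into 3 equal shares of 1/21 among Stanislawa, Zofia, Pelagia.
Stanislawa is living and takes 1/21.
Zofia is living and takes 1/21.
Pelagia is living and takes 1/21.
Grzegorz is living and takes 2/7.
Czeslaw predeceased; the 1/7 allotted to Czeslaw's branch passes to Czeslaw's issue by representation.
The 1/7 is divided into 4 equal shares of 1/28 among Oleg, Nadia, Radoslaw, Ludmila.
Oleg is living and takes 1/28.
Nadia predeceased; the 1/28 allotted to Nadia's branch passes to Nadia's issue by representation.
The 1/28 is divided into 3 equal shares of 1/84 among Tadeusz, Kazimierz, Mieczyslaw.
Tadeusz is living and takes 1/84.
Kazimierz is living and takes 1/84.
Mieczyslaw is living and takes 1/84.
Radoslaw is living and takes 1/28.
Ludmila is living and takes 1/28.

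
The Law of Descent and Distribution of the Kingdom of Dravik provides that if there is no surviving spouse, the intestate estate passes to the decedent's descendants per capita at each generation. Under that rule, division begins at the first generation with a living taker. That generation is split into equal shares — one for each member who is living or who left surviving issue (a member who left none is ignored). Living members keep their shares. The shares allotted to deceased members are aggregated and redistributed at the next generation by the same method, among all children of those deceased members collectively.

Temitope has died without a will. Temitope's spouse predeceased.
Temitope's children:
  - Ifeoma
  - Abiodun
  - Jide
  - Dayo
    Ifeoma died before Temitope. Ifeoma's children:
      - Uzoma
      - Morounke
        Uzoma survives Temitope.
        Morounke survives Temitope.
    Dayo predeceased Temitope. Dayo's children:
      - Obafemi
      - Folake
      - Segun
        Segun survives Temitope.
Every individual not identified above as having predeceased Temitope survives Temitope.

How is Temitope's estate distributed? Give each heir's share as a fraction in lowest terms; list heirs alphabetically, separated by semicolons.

Abiodun 1/4; Folake 1/10; Jide 1/4; Morounke 1/10; Obafemi 1/10; Segun 1/10; Uzoma 1/10

There is no surviving spouse, so the entire estate passes to Temitope's descendants per capita at each generation.
At generation 1 (Ifeoma, Abiodun, Jide, Dayo) there are 4 shares of (1)/4 = 1/4 each.
Living: Abiodun and Jide — each takes 1/4.
Deceased: Ifeoma and Dayo. Their combined 1/2 is pooled and carried to generation 2.
At generation 2 (Uzoma, Morounke, Obafemi, Folake, Segun) there are 5 shares of (1/2)/5 = 1/10 each.
Living: Uzoma, Morounke, Obafemi, Folake, and Segun — each takes 1/10.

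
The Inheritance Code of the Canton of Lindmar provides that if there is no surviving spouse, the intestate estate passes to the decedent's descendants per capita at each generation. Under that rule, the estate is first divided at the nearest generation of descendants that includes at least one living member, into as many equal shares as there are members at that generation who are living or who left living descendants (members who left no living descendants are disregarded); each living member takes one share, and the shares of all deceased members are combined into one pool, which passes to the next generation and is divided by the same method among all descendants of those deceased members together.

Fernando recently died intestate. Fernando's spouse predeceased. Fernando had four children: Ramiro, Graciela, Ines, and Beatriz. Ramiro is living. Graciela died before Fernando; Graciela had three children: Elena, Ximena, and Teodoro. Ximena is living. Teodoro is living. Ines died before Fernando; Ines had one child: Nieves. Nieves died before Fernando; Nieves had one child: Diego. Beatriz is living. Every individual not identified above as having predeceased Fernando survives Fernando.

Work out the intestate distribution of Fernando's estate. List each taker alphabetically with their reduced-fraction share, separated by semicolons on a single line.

There is no surviving spouse, so the entire estate passes to Fernando's descendants per capita at each generation.
At generation 1 (Ramiro, Graciela, Ines, Beatriz) there are 4 shares of (1)/4 = 1/4 each.
Living: Ramiro and Beatriz — each takes 1/4.
Deceased: Graciela and Ines. Their combined 1/2 is pooled and carried to generation 2.
At generation 2 (Elena, Ximena, Teodoro, Nieves) there are 4 shares of (1/2)/4 = 1/8 each.
Living: Elena, Ximena, and Teodoro — each takes 1/8.
Deceased: Nieves. That 1/8 share is carried to generation 3.
At generation 3 (Diego) there are 1 shares of (1/8)/1 = 1/8 each.
Living: Diego — each takes 1/8.

Beatriz 1/4; Diego 1/8; Elena 1/8; Ramiro 1/4; Teodoro 1/8; Ximena 1/8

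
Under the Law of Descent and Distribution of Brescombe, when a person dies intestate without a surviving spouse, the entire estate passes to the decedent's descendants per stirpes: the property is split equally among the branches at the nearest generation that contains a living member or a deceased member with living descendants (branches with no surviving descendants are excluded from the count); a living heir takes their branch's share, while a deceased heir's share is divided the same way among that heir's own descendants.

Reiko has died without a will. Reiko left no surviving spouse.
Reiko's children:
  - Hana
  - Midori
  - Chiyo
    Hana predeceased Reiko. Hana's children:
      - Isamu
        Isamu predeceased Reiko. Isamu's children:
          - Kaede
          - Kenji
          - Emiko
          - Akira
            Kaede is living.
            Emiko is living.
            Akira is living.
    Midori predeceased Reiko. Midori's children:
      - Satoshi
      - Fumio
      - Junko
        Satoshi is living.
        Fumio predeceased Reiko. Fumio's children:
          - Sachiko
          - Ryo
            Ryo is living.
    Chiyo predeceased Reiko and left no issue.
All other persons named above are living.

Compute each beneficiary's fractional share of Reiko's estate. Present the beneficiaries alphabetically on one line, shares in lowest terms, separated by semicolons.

Akira 1/8; Emiko 1/8; Junko 1/6; Kaede 1/8; Kenji 1/8; Ryo 1/12; Sachiko 1/12; Satoshi 1/6

There is no surviving spouse, so the entire estate passes to Reiko's descendants per stirpes.
Chiyo left no surviving issue, so that branch lapses and is disregarded.
The estate is divided into 2 equal shares of 1/2 among Hana, Midori.
Hana predeceased; the 1/2 allotted to Hana's branch passes to Hana's issue by representation.
Isamu's line is the sole branch at this level, so the full 1/2 passes to Isamu's issue by representation.
The 1/2 is divided into 4 equal shares of 1/8 among Kaede, Kenji, Emiko, Akira.
Kaede is living and takes 1/8.
Kenji is living and takes 1/8.
Emiko is living and takes 1/8.
Akira is living and takes 1/8.
Midori predeceased; the 1/2 allotted to Midori's branch passes to Midori's issue by representation.
The 1/2 is divided into 3 equal shares of 1/6 among Satoshi, Fumio, Junko.
Satoshi is living and takes 1/6.
Fumio predeceased; the 1/6 allotted to Fumio's branch passes to Fumio's issue by representation.
The 1/6 is divided into 2 equal shares of 1/12 among Sachiko, Ryo.
Sachiko is living and takes 1/12.
Ryo is living and takes 1/12.
Junko is living and takes 1/6.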